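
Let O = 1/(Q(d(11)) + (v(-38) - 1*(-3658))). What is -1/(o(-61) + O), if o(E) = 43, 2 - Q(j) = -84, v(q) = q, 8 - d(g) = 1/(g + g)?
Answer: -3706/159359 ≈ -0.023256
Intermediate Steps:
d(g) = 8 - 1/(2*g) (d(g) = 8 - 1/(g + g) = 8 - 1/(2*g))
Q(j) = 86 (Q(j) = 2 - 1*(-84) = 2 + 84 = 86)
O = 1/3706 (O = 1/(86 + (-38 - 1*(-3658))) = 1/(86 + (-38 + 3658)) = 1/(86 + 3620) = 1/3706 ≈ 0.00026983)
-1/(o(-61) + O) = -1/(43 + 1/3706) = -1/159359/3706 = -1*3706/159359 = -3706/159359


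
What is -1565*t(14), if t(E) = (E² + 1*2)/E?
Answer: -154935/7 ≈ -22134.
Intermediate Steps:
t(E) = (2 + E²)/E (t(E) = (E² + 2)/E = (2 + E²)/E)
-1565*t(14) = -1565*(14 + 2/14) = -1565*(14 + 2*(1/14)) = -1565*(14 + ⅐) = -1565*99/7 = -154935/7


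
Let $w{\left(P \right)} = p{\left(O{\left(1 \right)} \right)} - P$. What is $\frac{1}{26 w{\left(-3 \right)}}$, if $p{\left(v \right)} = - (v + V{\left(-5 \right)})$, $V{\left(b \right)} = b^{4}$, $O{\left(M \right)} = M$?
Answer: $- \frac{1}{16198} \approx -6.1736 \cdot 10^{-5}$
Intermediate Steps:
$p{\left(v \right)} = -625 - v$ ($p{\left(v \right)} = - (v + \left(-5\right)^{4}) = - (v + 625) = - (625 + v) = -625 - v$)
$w{\left(P \right)} = -626 - P$ ($w{\left(P \right)} = \left(-625 - 1\right) - P = -626 - P$)
$\frac{1}{26 w{\left(-3 \right)}} = \frac{1}{26 \left(-626 - -3\right)} = \frac{1}{26 \left(-626 + 3\right)} = \frac{1}{26 \left(-623\right)} = \frac{1}{-16198} = - \frac{1}{16198}$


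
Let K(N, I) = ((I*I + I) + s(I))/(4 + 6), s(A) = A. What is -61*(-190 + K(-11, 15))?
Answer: 20069/2 ≈ 10035.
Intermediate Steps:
K(N, I) = I/5 + I**2/10 (K(N, I) = ((I*I + I) + I)/(4 + 6) = ((I**2 + I) + I)/10 = ((I + I**2) + I)*(1/10) = (I**2 + 2*I)*(1/10) = I/5 + I**2/10)
-61*(-190 + K(-11, 15)) = -61*(-190 + (1/10)*15*(2 + 15)) = -61*(-190 + (1/10)*15*17) = -61*(-190 + 51/2) = -61*(-329/2) = 20069/2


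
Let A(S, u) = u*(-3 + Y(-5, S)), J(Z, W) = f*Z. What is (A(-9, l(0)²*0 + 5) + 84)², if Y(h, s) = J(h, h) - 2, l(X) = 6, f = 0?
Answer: 3481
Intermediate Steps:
J(Z, W) = 0 (J(Z, W) = 0*Z = 0)
Y(h, s) = -2 (Y(h, s) = 0 - 2 = -2)
A(S, u) = -5*u (A(S, u) = u*(-3 - 2) = u*(-5) = -5*u)
(A(-9, l(0)²*0 + 5) + 84)² = (-5*(6²*0 + 5) + 84)² = (-5*(36*0 + 5) + 84)² = (-5*(0 + 5) + 84)² = (-5*5 + 84)² = (-25 + 84)² = 59² = 3481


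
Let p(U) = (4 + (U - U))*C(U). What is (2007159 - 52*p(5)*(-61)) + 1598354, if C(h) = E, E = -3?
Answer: 3567449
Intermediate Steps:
C(h) = -3
p(U) = -12 (p(U) = (4 + (U - U))*(-3) = (4 + 0)*(-3) = 4*(-3) = -12)
(2007159 - 52*p(5)*(-61)) + 1598354 = (2007159 - 52*(-12)*(-61)) + 1598354 = (2007159 + 624*(-61)) + 1598354 = (2007159 - 38064) + 1598354 = 1969095 + 1598354 = 3567449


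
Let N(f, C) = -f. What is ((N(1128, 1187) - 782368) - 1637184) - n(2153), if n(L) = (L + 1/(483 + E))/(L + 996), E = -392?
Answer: -693667836044/286559 ≈ -2.4207e+6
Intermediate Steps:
n(L) = (1/91 + L)/(996 + L) (n(L) = (L + 1/(483 - 392))/(L + 996) = (L + 1/91)/(996 + L) = (1/91 + L)/(996 + L))
((N(1128, 1187) - 782368) - 1637184) - n(2153) = ((-1*1128 - 782368) - 1637184) - (1/91 + 2153)/(996 + 2153) = ((-1128 - 782368) - 1637184) - 195924/(3149*91) = (-783496 - 1637184) - 195924/(3149*91) = -2420680 - 1*195924/286559 = -2420680 - 195924/286559 = -693667836044/286559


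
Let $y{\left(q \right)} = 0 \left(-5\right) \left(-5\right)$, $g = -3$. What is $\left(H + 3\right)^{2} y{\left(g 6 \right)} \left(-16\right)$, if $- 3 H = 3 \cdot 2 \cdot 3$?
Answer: $0$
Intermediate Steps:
$H = -6$ ($H = - \frac{3 \cdot 2 \cdot 3}{3} = - \frac{6 \cdot 3}{3} = \left(- \frac{1}{3}\right) 18 = -6$)
$y{\left(q \right)} = 0$ ($y{\left(q \right)} = 0 \left(-5\right) = 0$)
$\left(H + 3\right)^{2} y{\left(g 6 \right)} \left(-16\right) = \left(-6 + 3\right)^{2} \cdot 0 \left(-16\right) = \left(-3\right)^{2} \cdot 0 \left(-16\right) = 9 \cdot 0 \left(-16\right) = 0 \left(-16\right) = 0$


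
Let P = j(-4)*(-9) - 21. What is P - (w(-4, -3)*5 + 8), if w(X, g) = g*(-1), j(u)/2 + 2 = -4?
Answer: 64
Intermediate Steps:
j(u) = -12 (j(u) = -4 + 2*(-4) = -4 - 8 = -12)
w(X, g) = -g
P = 87 (P = -12*(-9) - 21 = 108 - 21 = 87)
P - (w(-4, -3)*5 + 8) = 87 - (-1*(-3)*5 + 8) = 87 - (3*5 + 8) = 87 - (15 + 8) = 87 - 1*23 = 87 - 23 = 64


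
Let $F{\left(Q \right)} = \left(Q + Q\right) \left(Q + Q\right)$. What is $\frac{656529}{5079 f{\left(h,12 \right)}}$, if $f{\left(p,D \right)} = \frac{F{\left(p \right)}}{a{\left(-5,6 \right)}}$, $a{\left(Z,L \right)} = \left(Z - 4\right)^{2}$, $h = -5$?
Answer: $\frac{17726283}{169300} \approx 104.7$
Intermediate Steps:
$F{\left(Q \right)} = 4 Q^{2}$ ($F{\left(Q \right)} = 2 Q 2 Q = 4 Q^{2}$)
$a{\left(Z,L \right)} = \left(-4 + Z\right)^{2}$
$f{\left(p,D \right)} = \frac{4 p^{2}}{81}$ ($f{\left(p,D \right)} = \frac{4 p^{2}}{\left(-4 - 5\right)^{2}} = \frac{4 p^{2}}{\left(-9\right)^{2}} = \frac{4 p^{2}}{81}$)
$\frac{656529}{5079 f{\left(h,12 \right)}} = \frac{656529}{5079 \frac{4 \left(-5\right)^{2}}{81}} = \frac{656529}{5079 \cdot \frac{4}{81} \cdot 25} = \frac{656529}{5079 \cdot \frac{100}{81}} = \frac{656529}{\frac{169300}{27}} = 656529 \cdot \frac{27}{169300} = \frac{17726283}{169300}$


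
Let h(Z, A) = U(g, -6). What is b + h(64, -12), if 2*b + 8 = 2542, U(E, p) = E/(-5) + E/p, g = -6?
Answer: 6346/5 ≈ 1269.2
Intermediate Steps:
U(E, p) = -E/5 + E/p (U(E, p) = E*(-⅕) + E/p = -E/5 + E/p)
h(Z, A) = 11/5 (h(Z, A) = -⅕*(-6) - 6/(-6) = 6/5 - 6*(-⅙) = 6/5 + 1 = 11/5)
b = 1267 (b = -4 + (½)*2542 = -4 + 1271 = 1267)
b + h(64, -12) = 1267 + 11/5 = 6346/5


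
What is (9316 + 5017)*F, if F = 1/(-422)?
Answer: -14333/422 ≈ -33.964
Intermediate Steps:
F = -1/422 ≈ -0.0023697
(9316 + 5017)*F = (9316 + 5017)*(-1/422) = 14333*(-1/422) = -14333/422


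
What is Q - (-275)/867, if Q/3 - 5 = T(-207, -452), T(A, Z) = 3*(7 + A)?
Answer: -1547320/867 ≈ -1784.7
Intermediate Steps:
T(A, Z) = 21 + 3*A
Q = -1785 (Q = 15 + 3*(21 + 3*(-207)) = 15 + 3*(21 - 621) = 15 + 3*(-600) = 15 - 1800 = -1785)
Q - (-275)/867 = -1785 - (-275)/867 = -1785 - 1*(-275/867) = -1785 + 275/867 = -1547320/867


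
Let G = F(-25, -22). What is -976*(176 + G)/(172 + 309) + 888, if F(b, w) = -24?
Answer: 278776/481 ≈ 579.58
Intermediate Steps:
G = -24
-976*(176 + G)/(172 + 309) + 888 = -976*(176 - 24)/(172 + 309) + 888 = -148352/481 + 888 = 278776/481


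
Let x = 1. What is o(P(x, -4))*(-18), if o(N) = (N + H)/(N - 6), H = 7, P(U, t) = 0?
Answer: 21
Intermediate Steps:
o(N) = (7 + N)/(-6 + N) (o(N) = (N + 7)/(N - 6) = (7 + N)/(-6 + N))
o(P(x, -4))*(-18) = ((7 + 0)/(-6 + 0))*(-18) = (7/(-6))*(-18) = -1/6*7*(-18) = -7/6*(-18) = 21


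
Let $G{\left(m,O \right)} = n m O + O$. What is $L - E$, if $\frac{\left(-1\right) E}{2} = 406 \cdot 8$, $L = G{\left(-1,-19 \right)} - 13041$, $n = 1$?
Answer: $-6545$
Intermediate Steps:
$G{\left(m,O \right)} = O + O m$ ($G{\left(m,O \right)} = 1 m O + O = m O + O = O m + O = O + O m$)
$L = -13041$ ($L = - 19 \left(1 - 1\right) - 13041 = \left(-19\right) 0 - 13041 = 0 - 13041 = -13041$)
$E = -6496$ ($E = - 2 \cdot 406 \cdot 8 = \left(-2\right) 3248 = -6496$)
$L - E = -13041 - -6496 = -13041 + 6496 = -6545$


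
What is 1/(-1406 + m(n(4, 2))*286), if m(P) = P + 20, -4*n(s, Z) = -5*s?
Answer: 1/5744 ≈ 0.00017409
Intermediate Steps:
n(s, Z) = 5*s/4 (n(s, Z) = -(-5)*s/4 = 5*s/4)
m(P) = 20 + P
1/(-1406 + m(n(4, 2))*286) = 1/(-1406 + (20 + (5/4)*4)*286) = 1/(-1406 + (20 + 5)*286) = 1/(-1406 + 25*286) = 1/(-1406 + 7150) = 1/5744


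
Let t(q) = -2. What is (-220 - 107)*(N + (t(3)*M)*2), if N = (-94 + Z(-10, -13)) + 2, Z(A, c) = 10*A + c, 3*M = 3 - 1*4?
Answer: 66599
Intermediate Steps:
M = -⅓ (M = (3 - 1*4)/3 = (3 - 4)/3 = (⅓)*(-1) = -⅓ ≈ -0.33333)
Z(A, c) = c + 10*A
N = -205 (N = (-94 + (-13 + 10*(-10))) + 2 = (-94 + (-13 - 100)) + 2 = (-94 - 113) + 2 = -207 + 2 = -205)
(-220 - 107)*(N + (t(3)*M)*2) = (-220 - 107)*(-205 - 2*(-⅓)*2) = -327*(-205 + (⅔)*2) = -327*(-205 + 4/3) = -327*(-611/3) = 66599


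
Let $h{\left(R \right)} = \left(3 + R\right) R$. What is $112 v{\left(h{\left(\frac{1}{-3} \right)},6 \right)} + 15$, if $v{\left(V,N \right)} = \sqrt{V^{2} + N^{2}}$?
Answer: $15 + \frac{224 \sqrt{745}}{9} \approx 694.33$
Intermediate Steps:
$h{\left(R \right)} = R \left(3 + R\right)$
$v{\left(V,N \right)} = \sqrt{N^{2} + V^{2}}$
$112 v{\left(h{\left(\frac{1}{-3} \right)},6 \right)} + 15 = 112 \sqrt{6^{2} + \left(\frac{3 + \frac{1}{-3}}{-3}\right)^{2}} + 15 = 112 \sqrt{36 + \left(- \frac{3 - \frac{1}{3}}{3}\right)^{2}} + 15 = 112 \sqrt{36 + \left(\left(- \frac{1}{3}\right) \frac{8}{3}\right)^{2}} + 15 = 112 \sqrt{36 + \left(- \frac{8}{9}\right)^{2}} + 15 = 112 \sqrt{36 + \frac{64}{81}} + 15 = 112 \sqrt{\frac{2980}{81}} + 15 = 112 \frac{2 \sqrt{745}}{9} + 15 = \frac{224 \sqrt{745}}{9} + 15 = 15 + \frac{224 \sqrt{745}}{9}$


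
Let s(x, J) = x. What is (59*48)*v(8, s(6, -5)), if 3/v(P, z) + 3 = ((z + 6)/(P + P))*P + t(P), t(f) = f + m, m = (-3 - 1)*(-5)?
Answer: 8496/31 ≈ 274.06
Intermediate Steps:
m = 20 (m = -4*(-5) = 20)
t(f) = 20 + f (t(f) = f + 20 = 20 + f)
v(P, z) = 3/(20 + P + z/2) (v(P, z) = 3/(-3 + (((z + 6)/(P + P))*P + (20 + P))) = 3/(-3 + (((6 + z)/((2*P)))*P + (20 + P))) = 3/(-3 + (((6 + z)*(1/(2*P)))*P + (20 + P))) = 3/(-3 + (((6 + z)/(2*P))*P + (20 + P))) = 3/(-3 + ((3 + z/2) + (20 + P))) = 3/(-3 + (23 + P + z/2)) = 3/(20 + P + z/2))
(59*48)*v(8, s(6, -5)) = (59*48)*(6/(40 + 6 + 2*8)) = 2832*(6/(40 + 6 + 16)) = 2832*(6/62) = 2832*(6*(1/62)) = 2832*(3/31) = 8496/31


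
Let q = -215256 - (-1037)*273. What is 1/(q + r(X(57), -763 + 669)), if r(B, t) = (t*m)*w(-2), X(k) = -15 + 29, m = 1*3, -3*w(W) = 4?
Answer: 1/68221 ≈ 1.4658e-5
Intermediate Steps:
w(W) = -4/3 (w(W) = -⅓*4 = -4/3)
m = 3
X(k) = 14
r(B, t) = -4*t (r(B, t) = (t*3)*(-4/3) = (3*t)*(-4/3) = -4*t)
q = 67845 (q = -215256 - 1*(-283101) = -215256 + 283101 = 67845)
1/(q + r(X(57), -763 + 669)) = 1/(67845 - 4*(-763 + 669)) = 1/(67845 - 4*(-94)) = 1/(67845 + 376) = 1/68221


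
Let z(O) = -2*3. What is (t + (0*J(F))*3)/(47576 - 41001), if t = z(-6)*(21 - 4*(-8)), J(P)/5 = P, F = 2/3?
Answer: -318/6575 ≈ -0.048365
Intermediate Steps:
F = ⅔ (F = 2*(⅓) = ⅔ ≈ 0.66667)
J(P) = 5*P
z(O) = -6
t = -318 (t = -6*(21 - 4*(-8)) = -6*(21 + 32) = -6*53 = -318)
(t + (0*J(F))*3)/(47576 - 41001) = (-318 + (0*(5*(⅔)))*3)/(47576 - 41001) = (-318 + (0*(10/3))*3)/6575 = (-318 + 0*3)*(1/6575) = (-318 + 0)*(1/6575) = -318*1/6575 = -318/6575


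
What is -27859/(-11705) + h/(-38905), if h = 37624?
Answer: 25738619/18215321 ≈ 1.4130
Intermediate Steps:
-27859/(-11705) + h/(-38905) = -27859/(-11705) + 37624/(-38905) = -27859*(-1/11705) + 37624*(-1/38905) = 27859/11705 - 37624/38905 = 25738619/18215321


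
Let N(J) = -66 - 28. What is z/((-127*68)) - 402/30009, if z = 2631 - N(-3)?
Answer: -28415399/86385908 ≈ -0.32894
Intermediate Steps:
N(J) = -94
z = 2725 (z = 2631 - 1*(-94) = 2631 + 94 = 2725)
z/((-127*68)) - 402/30009 = 2725/((-127*68)) - 402/30009 = 2725/(-8636) - 402*1/30009 = 2725*(-1/8636) - 134/10003 = -2725/8636 - 134/10003 = -28415399/86385908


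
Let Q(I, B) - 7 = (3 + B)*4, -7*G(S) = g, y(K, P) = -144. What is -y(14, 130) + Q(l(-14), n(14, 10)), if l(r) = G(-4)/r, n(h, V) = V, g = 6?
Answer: 203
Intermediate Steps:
G(S) = -6/7 (G(S) = -⅐*6 = -6/7)
l(r) = -6/(7*r)
Q(I, B) = 19 + 4*B (Q(I, B) = 7 + (3 + B)*4 = 7 + (12 + 4*B) = 19 + 4*B)
-y(14, 130) + Q(l(-14), n(14, 10)) = -1*(-144) + (19 + 4*10) = 144 + (19 + 40) = 144 + 59 = 203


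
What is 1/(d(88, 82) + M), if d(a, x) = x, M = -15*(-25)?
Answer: 1/457 ≈ 0.0021882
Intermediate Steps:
M = 375
1/(d(88, 82) + M) = 1/(82 + 375) = 1/457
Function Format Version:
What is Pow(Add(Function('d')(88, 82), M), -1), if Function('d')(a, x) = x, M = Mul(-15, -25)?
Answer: Rational(1, 457) ≈ 0.0021882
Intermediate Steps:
M = 375
Pow(Add(Function('d')(88, 82), M), -1) = Pow(Add(82, 375), -1) = Pow(457, -1) = Rational(1, 457)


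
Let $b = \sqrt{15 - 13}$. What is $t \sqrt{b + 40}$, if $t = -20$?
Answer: $- 20 \sqrt{40 + \sqrt{2}} \approx -128.71$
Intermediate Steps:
$b = \sqrt{2} \approx 1.4142$
$t \sqrt{b + 40} = - 20 \sqrt{\sqrt{2} + 40} = - 20 \sqrt{40 + \sqrt{2}}$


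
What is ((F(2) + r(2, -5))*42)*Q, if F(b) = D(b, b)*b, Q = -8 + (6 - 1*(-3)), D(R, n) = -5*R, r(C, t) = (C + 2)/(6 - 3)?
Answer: -784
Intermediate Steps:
r(C, t) = 2/3 + C/3 (r(C, t) = (2 + C)/3 = (2 + C)*(1/3) = 2/3 + C/3)
Q = 1 (Q = -8 + (6 + 3) = -8 + 9 = 1)
F(b) = -5*b**2 (F(b) = (-5*b)*b = -5*b**2)
((F(2) + r(2, -5))*42)*Q = ((-5*2**2 + (2/3 + (1/3)*2))*42)*1 = ((-5*4 + (2/3 + 2/3))*42)*1 = ((-20 + 4/3)*42)*1 = -56/3*42*1 = -784*1 = -784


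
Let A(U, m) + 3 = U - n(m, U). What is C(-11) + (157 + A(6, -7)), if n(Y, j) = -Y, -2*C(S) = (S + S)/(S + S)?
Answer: 305/2 ≈ 152.50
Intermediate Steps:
C(S) = -½ (C(S) = -(S + S)/(2*(S + S)) = -2*S/(2*(2*S)) = -2*S*1/(2*S)/2 = -½*1 = -½)
A(U, m) = -3 + U + m (A(U, m) = -3 + (U - (-1)*m) = -3 + (U + m) = -3 + U + m)
C(-11) + (157 + A(6, -7)) = -½ + (157 + (-3 + 6 - 7)) = -½ + (157 - 4) = -½ + 153 = 305/2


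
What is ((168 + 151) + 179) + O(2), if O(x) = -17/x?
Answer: 979/2 ≈ 489.50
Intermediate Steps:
((168 + 151) + 179) + O(2) = ((168 + 151) + 179) - 17/2 = (319 + 179) - 17*½ = 498 - 17/2 = 979/2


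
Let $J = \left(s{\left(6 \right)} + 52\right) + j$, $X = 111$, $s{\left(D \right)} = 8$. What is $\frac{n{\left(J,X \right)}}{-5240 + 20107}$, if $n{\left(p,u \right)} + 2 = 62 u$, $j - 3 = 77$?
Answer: $\frac{6880}{14867} \approx 0.46277$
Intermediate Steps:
$j = 80$ ($j = 3 + 77 = 80$)
$J = 140$ ($J = \left(8 + 52\right) + 80 = 60 + 80 = 140$)
$n{\left(p,u \right)} = -2 + 62 u$
$\frac{n{\left(J,X \right)}}{-5240 + 20107} = \frac{-2 + 62 \cdot 111}{-5240 + 20107} = \frac{-2 + 6882}{14867} = 6880 \cdot \frac{1}{14867} = \frac{6880}{14867}$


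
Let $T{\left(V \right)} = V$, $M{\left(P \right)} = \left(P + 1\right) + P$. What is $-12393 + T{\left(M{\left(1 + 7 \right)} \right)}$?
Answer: $-12376$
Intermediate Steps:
$M{\left(P \right)} = 1 + 2 P$ ($M{\left(P \right)} = \left(1 + P\right) + P = 1 + 2 P$)
$-12393 + T{\left(M{\left(1 + 7 \right)} \right)} = -12393 + \left(1 + 2 \left(1 + 7\right)\right) = -12393 + \left(1 + 2 \cdot 8\right) = -12393 + \left(1 + 16\right) = -12393 + 17 = -12376$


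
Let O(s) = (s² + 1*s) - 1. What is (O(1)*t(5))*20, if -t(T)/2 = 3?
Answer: -120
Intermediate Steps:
O(s) = -1 + s + s² (O(s) = (s² + s) - 1 = (s + s²) - 1 = -1 + s + s²)
t(T) = -6 (t(T) = -2*3 = -6)
(O(1)*t(5))*20 = ((-1 + 1 + 1²)*(-6))*20 = ((-1 + 1 + 1)*(-6))*20 = (1*(-6))*20 = -6*20 = -120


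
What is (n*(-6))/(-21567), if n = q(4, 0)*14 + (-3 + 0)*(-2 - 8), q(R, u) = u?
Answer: 60/7189 ≈ 0.0083461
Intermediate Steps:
n = 30 (n = 0*14 + (-3 + 0)*(-2 - 8) = 0 - 3*(-10) = 0 + 30 = 30)
(n*(-6))/(-21567) = (30*(-6))/(-21567) = -180*(-1/21567) = 60/7189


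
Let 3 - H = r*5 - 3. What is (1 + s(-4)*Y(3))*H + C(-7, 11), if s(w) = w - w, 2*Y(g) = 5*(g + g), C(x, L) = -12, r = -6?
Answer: 24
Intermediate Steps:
Y(g) = 5*g (Y(g) = (5*(g + g))/2 = (5*(2*g))/2 = (10*g)/2 = 5*g)
s(w) = 0
H = 36 (H = 3 - (-6*5 - 3) = 3 - (-30 - 3) = 3 - 1*(-33) = 3 + 33 = 36)
(1 + s(-4)*Y(3))*H + C(-7, 11) = (1 + 0*(5*3))*36 - 12 = (1 + 0*15)*36 - 12 = (1 + 0)*36 - 12 = 1*36 - 12 = 36 - 12 = 24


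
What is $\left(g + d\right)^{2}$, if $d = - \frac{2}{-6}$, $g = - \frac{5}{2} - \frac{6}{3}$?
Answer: $\frac{625}{36} \approx 17.361$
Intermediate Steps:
$g = - \frac{9}{2}$ ($g = \left(-5\right) \frac{1}{2} - 2 = - \frac{5}{2} - 2 = - \frac{9}{2} \approx -4.5$)
$d = \frac{1}{3}$ ($d = \left(-2\right) \left(- \frac{1}{6}\right) = \frac{1}{3} \approx 0.33333$)
$\left(g + d\right)^{2} = \left(- \frac{9}{2} + \frac{1}{3}\right)^{2} = \left(- \frac{25}{6}\right)^{2} = \frac{625}{36}$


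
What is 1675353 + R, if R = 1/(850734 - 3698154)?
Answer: 4770433639259/2847420 ≈ 1.6754e+6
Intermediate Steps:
R = -1/2847420 (R = 1/(-2847420) = -1/2847420 ≈ -3.5120e-7)
1675353 + R = 1675353 - 1/2847420 = 4770433639259/2847420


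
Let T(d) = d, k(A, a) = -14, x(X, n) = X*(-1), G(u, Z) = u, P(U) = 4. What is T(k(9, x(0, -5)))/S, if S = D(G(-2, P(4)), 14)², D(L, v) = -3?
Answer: -14/9 ≈ -1.5556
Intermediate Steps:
x(X, n) = -X
S = 9 (S = (-3)² = 9)
T(k(9, x(0, -5)))/S = -14/9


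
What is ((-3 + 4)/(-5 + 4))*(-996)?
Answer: 996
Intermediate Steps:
((-3 + 4)/(-5 + 4))*(-996) = (1/(-1))*(-996) = (1*(-1))*(-996) = -1*(-996) = 996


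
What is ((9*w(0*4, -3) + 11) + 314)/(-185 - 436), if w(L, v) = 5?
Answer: -370/621 ≈ -0.59581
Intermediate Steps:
((9*w(0*4, -3) + 11) + 314)/(-185 - 436) = ((9*5 + 11) + 314)/(-185 - 436) = ((45 + 11) + 314)/(-621) = -(56 + 314)/621 = -1/621*370 = -370/621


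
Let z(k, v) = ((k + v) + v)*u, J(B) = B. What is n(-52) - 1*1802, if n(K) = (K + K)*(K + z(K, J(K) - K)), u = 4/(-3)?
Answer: -10814/3 ≈ -3604.7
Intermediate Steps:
u = -4/3 (u = 4*(-⅓) = -4/3 ≈ -1.3333)
z(k, v) = -8*v/3 - 4*k/3 (z(k, v) = ((k + v) + v)*(-4/3) = (k + 2*v)*(-4/3) = -8*v/3 - 4*k/3)
n(K) = -2*K²/3 (n(K) = (K + K)*(K + (-8*(K - K)/3 - 4*K/3)) = (2*K)*(K + (-8/3*0 - 4*K/3)) = (2*K)*(K + (0 - 4*K/3)) = (2*K)*(K - 4*K/3) = (2*K)*(-K/3) = -2*K²/3)
n(-52) - 1*1802 = -⅔*(-52)² - 1*1802 = -⅔*2704 - 1802 = -5408/3 - 1802 = -10814/3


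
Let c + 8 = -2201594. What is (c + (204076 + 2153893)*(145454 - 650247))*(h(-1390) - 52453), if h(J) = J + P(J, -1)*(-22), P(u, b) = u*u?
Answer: 50658727487531861817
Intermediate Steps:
P(u, b) = u²
c = -2201602 (c = -8 - 2201594 = -2201602)
h(J) = J - 22*J² (h(J) = J + J²*(-22) = J - 22*J²)
(c + (204076 + 2153893)*(145454 - 650247))*(h(-1390) - 52453) = (-2201602 + (204076 + 2153893)*(145454 - 650247))*(-1390*(1 - 22*(-1390)) - 52453) = (-2201602 + 2357969*(-504793))*(-1390*(1 + 30580) - 52453) = (-2201602 - 1190286245417)*(-1390*30581 - 52453) = -1190288447019*(-42507590 - 52453) = -1190288447019*(-42560043) = 50658727487531861817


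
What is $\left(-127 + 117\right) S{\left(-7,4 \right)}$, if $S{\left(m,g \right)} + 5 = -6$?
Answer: $110$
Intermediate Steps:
$S{\left(m,g \right)} = -11$ ($S{\left(m,g \right)} = -5 - 6 = -11$)
$\left(-127 + 117\right) S{\left(-7,4 \right)} = \left(-127 + 117\right) \left(-11\right) = \left(-10\right) \left(-11\right) = 110$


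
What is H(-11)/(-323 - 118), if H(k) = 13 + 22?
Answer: -5/63 ≈ -0.079365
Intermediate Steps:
H(k) = 35
H(-11)/(-323 - 118) = 35/(-323 - 118) = 35/(-441) = 35*(-1/441) = -5/63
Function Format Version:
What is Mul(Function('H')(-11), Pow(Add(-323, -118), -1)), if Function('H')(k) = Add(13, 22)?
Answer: Rational(-5, 63) ≈ -0.079365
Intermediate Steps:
Function('H')(k) = 35
Mul(Function('H')(-11), Pow(Add(-323, -118), -1)) = Mul(35, Pow(Add(-323, -118), -1)) = Mul(35, Pow(-441, -1)) = Mul(35, Rational(-1, 441)) = Rational(-5, 63)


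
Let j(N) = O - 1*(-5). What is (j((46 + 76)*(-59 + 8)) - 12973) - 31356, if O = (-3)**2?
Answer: -44315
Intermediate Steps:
O = 9
j(N) = 14 (j(N) = 9 - 1*(-5) = 9 + 5 = 14)
(j((46 + 76)*(-59 + 8)) - 12973) - 31356 = (14 - 12973) - 31356 = -12959 - 31356 = -44315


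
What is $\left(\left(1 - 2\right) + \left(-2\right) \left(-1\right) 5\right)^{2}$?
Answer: $81$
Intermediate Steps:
$\left(\left(1 - 2\right) + \left(-2\right) \left(-1\right) 5\right)^{2} = \left(-1 + 2 \cdot 5\right)^{2} = \left(-1 + 10\right)^{2} = 9^{2} = 81$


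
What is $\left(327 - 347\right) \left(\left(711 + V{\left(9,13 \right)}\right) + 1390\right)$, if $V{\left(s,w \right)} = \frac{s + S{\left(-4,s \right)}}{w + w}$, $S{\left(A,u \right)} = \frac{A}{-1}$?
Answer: $-42030$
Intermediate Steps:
$S{\left(A,u \right)} = - A$ ($S{\left(A,u \right)} = A \left(-1\right) = - A$)
$V{\left(s,w \right)} = \frac{4 + s}{2 w}$ ($V{\left(s,w \right)} = \frac{s - -4}{w + w} = \frac{s + 4}{2 w} = \left(4 + s\right) \frac{1}{2 w} = \frac{4 + s}{2 w}$)
$\left(327 - 347\right) \left(\left(711 + V{\left(9,13 \right)}\right) + 1390\right) = \left(327 - 347\right) \left(\left(711 + \frac{4 + 9}{2 \cdot 13}\right) + 1390\right) = \left(327 - 347\right) \left(\left(711 + \frac{1}{2} \cdot \frac{1}{13} \cdot 13\right) + 1390\right) = - 20 \left(\left(711 + \frac{1}{2}\right) + 1390\right) = - 20 \left(\frac{1423}{2} + 1390\right) = \left(-20\right) \frac{4203}{2} = -42030$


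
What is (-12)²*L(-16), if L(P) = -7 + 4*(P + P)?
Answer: -19440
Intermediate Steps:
L(P) = -7 + 8*P (L(P) = -7 + 4*(2*P) = -7 + 8*P)
(-12)²*L(-16) = (-12)²*(-7 + 8*(-16)) = 144*(-7 - 128) = 144*(-135) = -19440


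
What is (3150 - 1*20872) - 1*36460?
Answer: -54182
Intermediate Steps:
(3150 - 1*20872) - 1*36460 = (3150 - 20872) - 36460 = -17722 - 36460 = -54182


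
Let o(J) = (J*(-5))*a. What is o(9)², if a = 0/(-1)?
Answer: 0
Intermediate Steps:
a = 0 (a = 0*(-1) = 0)
o(J) = 0 (o(J) = (J*(-5))*0 = -5*J*0 = 0)
o(9)² = 0² = 0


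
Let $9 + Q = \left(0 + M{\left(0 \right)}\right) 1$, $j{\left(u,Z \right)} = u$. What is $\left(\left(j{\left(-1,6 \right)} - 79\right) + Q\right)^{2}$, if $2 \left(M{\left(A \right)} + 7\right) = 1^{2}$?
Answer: $\frac{36481}{4} \approx 9120.3$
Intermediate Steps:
$M{\left(A \right)} = - \frac{13}{2}$ ($M{\left(A \right)} = -7 + \frac{1^{2}}{2} = -7 + \frac{1}{2} \cdot 1 = -7 + \frac{1}{2} = - \frac{13}{2}$)
$Q = - \frac{31}{2}$ ($Q = -9 + \left(0 - \frac{13}{2}\right) 1 = -9 - \frac{13}{2} = - \frac{31}{2} \approx -15.5$)
$\left(\left(j{\left(-1,6 \right)} - 79\right) + Q\right)^{2} = \left(\left(-1 - 79\right) - \frac{31}{2}\right)^{2} = \left(-80 - \frac{31}{2}\right)^{2} = \left(- \frac{191}{2}\right)^{2} = \frac{36481}{4}$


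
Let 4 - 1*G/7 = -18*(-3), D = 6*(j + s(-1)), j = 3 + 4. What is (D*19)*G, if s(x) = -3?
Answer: -159600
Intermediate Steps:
j = 7
D = 24 (D = 6*(7 - 3) = 6*4 = 24)
G = -350 (G = 28 - (-126)*(-3) = 28 - 7*54 = 28 - 378 = -350)
(D*19)*G = (24*19)*(-350) = 456*(-350) = -159600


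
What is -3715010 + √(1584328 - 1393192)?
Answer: -3715010 + 4*√11946 ≈ -3.7146e+6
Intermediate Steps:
-3715010 + √(1584328 - 1393192) = -3715010 + √191136 = -3715010 + 4*√11946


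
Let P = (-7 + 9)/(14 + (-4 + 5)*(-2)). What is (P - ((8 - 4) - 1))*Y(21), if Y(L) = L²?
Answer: -2499/2 ≈ -1249.5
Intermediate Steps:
P = ⅙ (P = 2/(14 + 1*(-2)) = 2/(14 - 2) = 2/12 = 2*(1/12) = ⅙ ≈ 0.16667)
(P - ((8 - 4) - 1))*Y(21) = (⅙ - ((8 - 4) - 1))*21² = (⅙ - (4 - 1))*441 = (⅙ - 1*3)*441 = (⅙ - 3)*441 = -17/6*441 = -2499/2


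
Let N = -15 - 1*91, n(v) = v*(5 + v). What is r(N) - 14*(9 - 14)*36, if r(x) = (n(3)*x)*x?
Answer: 272184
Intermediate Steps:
N = -106 (N = -15 - 91 = -106)
r(x) = 24*x² (r(x) = ((3*(5 + 3))*x)*x = ((3*8)*x)*x = (24*x)*x = 24*x²)
r(N) - 14*(9 - 14)*36 = 24*(-106)² - 14*(9 - 14)*36 = 24*11236 - 14*(-5)*36 = 269664 + 70*36 = 269664 + 2520 = 272184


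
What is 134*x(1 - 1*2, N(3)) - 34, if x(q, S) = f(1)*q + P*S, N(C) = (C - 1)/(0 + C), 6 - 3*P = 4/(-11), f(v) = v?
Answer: 2128/99 ≈ 21.495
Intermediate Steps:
P = 70/33 (P = 2 - 4/(3*(-11)) = 2 - 4*(-1)/(3*11) = 2 - ⅓*(-4/11) = 2 + 4/33 = 70/33 ≈ 2.1212)
N(C) = (-1 + C)/C
x(q, S) = q + 70*S/33 (x(q, S) = 1*q + 70*S/33 = q + 70*S/33)
134*x(1 - 1*2, N(3)) - 34 = 134*((1 - 1*2) + 70*((-1 + 3)/3)/33) - 34 = 134*((1 - 2) + 70*((⅓)*2)/33) - 34 = 134*(-1 + (70/33)*(⅔)) - 34 = 134*(-1 + 140/99) - 34 = 134*(41/99) - 34 = 5494/99 - 34 = 2128/99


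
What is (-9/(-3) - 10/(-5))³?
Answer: 125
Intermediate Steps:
(-9/(-3) - 10/(-5))³ = (-9*(-⅓) - 10*(-⅕))³ = (3 + 2)³ = 5³ = 125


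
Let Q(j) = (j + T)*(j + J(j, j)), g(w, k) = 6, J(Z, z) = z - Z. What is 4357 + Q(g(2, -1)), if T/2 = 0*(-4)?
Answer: 4393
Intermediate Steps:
T = 0 (T = 2*(0*(-4)) = 2*0 = 0)
Q(j) = j² (Q(j) = (j + 0)*(j + (j - j)) = j*(j + 0) = j*j = j²)
4357 + Q(g(2, -1)) = 4357 + 6² = 4357 + 36 = 4393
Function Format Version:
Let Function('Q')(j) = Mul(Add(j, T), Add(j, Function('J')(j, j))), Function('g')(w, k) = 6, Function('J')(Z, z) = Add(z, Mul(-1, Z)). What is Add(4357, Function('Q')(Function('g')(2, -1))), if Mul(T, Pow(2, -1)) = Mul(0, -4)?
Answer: 4393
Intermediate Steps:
T = 0 (T = Mul(2, Mul(0, -4)) = Mul(2, 0) = 0)
Function('Q')(j) = Pow(j, 2) (Function('Q')(j) = Mul(Add(j, 0), Add(j, Add(j, Mul(-1, j)))) = Mul(j, Add(j, 0)) = Mul(j, j) = Pow(j, 2))
Add(4357, Function('Q')(Function('g')(2, -1))) = Add(4357, Pow(6, 2)) = Add(4357, 36) = 4393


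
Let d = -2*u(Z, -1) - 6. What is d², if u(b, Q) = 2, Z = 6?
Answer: 100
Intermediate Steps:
d = -10 (d = -2*2 - 6 = -4 - 6 = -10)
d² = (-10)² = 100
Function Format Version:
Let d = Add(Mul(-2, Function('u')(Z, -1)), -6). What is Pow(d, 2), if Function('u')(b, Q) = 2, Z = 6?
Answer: 100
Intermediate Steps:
d = -10 (d = Add(Mul(-2, 2), -6) = Add(-4, -6) = -10)
Pow(d, 2) = Pow(-10, 2) = 100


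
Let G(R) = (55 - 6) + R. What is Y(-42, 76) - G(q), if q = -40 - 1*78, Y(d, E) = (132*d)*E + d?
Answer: -421317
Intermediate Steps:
Y(d, E) = d + 132*E*d (Y(d, E) = 132*E*d + d = d + 132*E*d)
q = -118 (q = -40 - 78 = -118)
G(R) = 49 + R
Y(-42, 76) - G(q) = -42*(1 + 132*76) - (49 - 118) = -42*(1 + 10032) - 1*(-69) = -42*10033 + 69 = -421386 + 69 = -421317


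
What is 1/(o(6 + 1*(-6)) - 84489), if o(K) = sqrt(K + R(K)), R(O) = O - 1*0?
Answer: -1/84489 ≈ -1.1836e-5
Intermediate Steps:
R(O) = O (R(O) = O + 0 = O)
o(K) = sqrt(2)*sqrt(K) (o(K) = sqrt(K + K) = sqrt(2*K) = sqrt(2)*sqrt(K))
1/(o(6 + 1*(-6)) - 84489) = 1/(sqrt(2)*sqrt(6 + 1*(-6)) - 84489) = 1/(sqrt(2)*sqrt(6 - 6) - 84489) = 1/(sqrt(2)*sqrt(0) - 84489) = 1/(sqrt(2)*0 - 84489) = 1/(0 - 84489) = 1/(-84489) = -1/84489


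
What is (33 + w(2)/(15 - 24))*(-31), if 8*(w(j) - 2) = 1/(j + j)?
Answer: -292609/288 ≈ -1016.0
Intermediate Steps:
w(j) = 2 + 1/(16*j) (w(j) = 2 + 1/(8*(j + j)) = 2 + 1/(8*((2*j))) = 2 + (1/(2*j))/8 = 2 + 1/(16*j))
(33 + w(2)/(15 - 24))*(-31) = (33 + (2 + (1/16)/2)/(15 - 24))*(-31) = (33 + (2 + (1/16)*(½))/(-9))*(-31) = (33 + (2 + 1/32)*(-⅑))*(-31) = (33 + (65/32)*(-⅑))*(-31) = (33 - 65/288)*(-31) = (9439/288)*(-31) = -292609/288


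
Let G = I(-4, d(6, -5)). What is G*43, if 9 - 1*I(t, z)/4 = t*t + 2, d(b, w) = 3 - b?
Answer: -1548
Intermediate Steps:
I(t, z) = 28 - 4*t² (I(t, z) = 36 - 4*(t*t + 2) = 36 - 4*(t² + 2) = 36 - 4*(2 + t²) = 36 + (-8 - 4*t²) = 28 - 4*t²)
G = -36 (G = 28 - 4*(-4)² = 28 - 4*16 = 28 - 64 = -36)
G*43 = -36*43 = -1548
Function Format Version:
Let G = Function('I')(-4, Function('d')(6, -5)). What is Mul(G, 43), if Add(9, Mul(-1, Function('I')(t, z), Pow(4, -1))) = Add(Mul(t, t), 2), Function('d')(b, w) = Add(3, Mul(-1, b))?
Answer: -1548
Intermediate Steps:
Function('I')(t, z) = Add(28, Mul(-4, Pow(t, 2))) (Function('I')(t, z) = Add(36, Mul(-4, Add(Mul(t, t), 2))) = Add(36, Mul(-4, Add(Pow(t, 2), 2))) = Add(36, Mul(-4, Add(2, Pow(t, 2)))) = Add(36, Add(-8, Mul(-4, Pow(t, 2)))) = Add(28, Mul(-4, Pow(t, 2))))
G = -36 (G = Add(28, Mul(-4, Pow(-4, 2))) = Add(28, Mul(-4, 16)) = Add(28, -64) = -36)
Mul(G, 43) = Mul(-36, 43) = -1548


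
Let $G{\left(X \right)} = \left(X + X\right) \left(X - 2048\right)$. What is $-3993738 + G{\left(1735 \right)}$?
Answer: $-5079848$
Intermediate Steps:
$G{\left(X \right)} = 2 X \left(-2048 + X\right)$
$-3993738 + G{\left(1735 \right)} = -3993738 + 2 \cdot 1735 \left(-2048 + 1735\right) = -3993738 + 2 \cdot 1735 \left(-313\right) = -3993738 - 1086110 = -5079848$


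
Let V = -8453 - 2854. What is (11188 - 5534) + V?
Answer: -5653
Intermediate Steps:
V = -11307
(11188 - 5534) + V = (11188 - 5534) - 11307 = 5654 - 11307 = -5653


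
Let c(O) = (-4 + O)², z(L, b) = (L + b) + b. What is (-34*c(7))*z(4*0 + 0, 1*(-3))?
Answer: 1836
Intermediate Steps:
z(L, b) = L + 2*b
(-34*c(7))*z(4*0 + 0, 1*(-3)) = (-34*(-4 + 7)²)*((4*0 + 0) + 2*(1*(-3))) = (-34*3²)*((0 + 0) + 2*(-3)) = (-34*9)*(0 - 6) = -306*(-6) = 1836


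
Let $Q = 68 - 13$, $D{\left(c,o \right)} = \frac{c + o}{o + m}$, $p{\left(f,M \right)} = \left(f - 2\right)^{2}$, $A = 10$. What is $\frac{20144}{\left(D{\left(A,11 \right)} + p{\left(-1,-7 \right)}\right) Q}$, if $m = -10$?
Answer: $\frac{10072}{825} \approx 12.208$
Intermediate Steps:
$p{\left(f,M \right)} = \left(-2 + f\right)^{2}$
$D{\left(c,o \right)} = \frac{c + o}{-10 + o}$ ($D{\left(c,o \right)} = \frac{c + o}{o - 10} = \frac{c + o}{-10 + o}$)
$Q = 55$ ($Q = 68 - 13 = 55$)
$\frac{20144}{\left(D{\left(A,11 \right)} + p{\left(-1,-7 \right)}\right) Q} = \frac{20144}{\left(\frac{10 + 11}{-10 + 11} + \left(-2 - 1\right)^{2}\right) 55} = \frac{20144}{\left(1^{-1} \cdot 21 + \left(-3\right)^{2}\right) 55} = \frac{20144}{\left(1 \cdot 21 + 9\right) 55} = \frac{20144}{\left(21 + 9\right) 55} = \frac{20144}{30 \cdot 55} = \frac{20144}{1650} = 20144 \cdot \frac{1}{1650} = \frac{10072}{825}$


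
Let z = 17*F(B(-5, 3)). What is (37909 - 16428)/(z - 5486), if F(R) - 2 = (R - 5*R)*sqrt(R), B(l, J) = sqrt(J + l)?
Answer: -21481/(5452 + 68*2**(3/4)*I**(3/2)) ≈ -3.9984 + 0.060199*I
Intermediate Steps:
F(R) = 2 - 4*R**(3/2) (F(R) = 2 + (R - 5*R)*sqrt(R) = 2 + (-4*R)*sqrt(R) = 2 - 4*R**(3/2))
z = 34 - 68*2**(3/4)*I**(3/2) (z = 17*(2 - 4*(3 - 5)**(3/4)) = 17*(2 - 4*(-2)**(3/4)) = 17*(2 - 4*2**(3/4)*I**(3/2)) = 34 - 68*2**(3/4)*I**(3/2) ≈ 114.87 - 80.866*I)
(37909 - 16428)/(z - 5486) = (37909 - 16428)/((34 - 68*2**(3/4)*I**(3/2)) - 5486) = 21481/(-5452 - 68*2**(3/4)*I**(3/2))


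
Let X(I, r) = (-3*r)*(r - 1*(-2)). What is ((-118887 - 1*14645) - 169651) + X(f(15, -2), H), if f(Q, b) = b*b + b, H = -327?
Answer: -622008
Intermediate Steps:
f(Q, b) = b + b**2 (f(Q, b) = b**2 + b = b + b**2)
X(I, r) = -3*r*(2 + r) (X(I, r) = (-3*r)*(r + 2) = (-3*r)*(2 + r) = -3*r*(2 + r))
((-118887 - 1*14645) - 169651) + X(f(15, -2), H) = ((-118887 - 1*14645) - 169651) - 3*(-327)*(2 - 327) = ((-118887 - 14645) - 169651) - 3*(-327)*(-325) = (-133532 - 169651) - 318825 = -303183 - 318825 = -622008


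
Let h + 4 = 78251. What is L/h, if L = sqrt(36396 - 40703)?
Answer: I*sqrt(4307)/78247 ≈ 0.00083872*I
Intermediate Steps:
h = 78247 (h = -4 + 78251 = 78247)
L = I*sqrt(4307) (L = sqrt(-4307) = I*sqrt(4307) ≈ 65.628*I)
L/h = (I*sqrt(4307))/78247 = (I*sqrt(4307))*(1/78247) = I*sqrt(4307)/78247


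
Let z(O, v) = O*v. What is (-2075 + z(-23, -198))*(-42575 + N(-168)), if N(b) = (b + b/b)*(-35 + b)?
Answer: -21502846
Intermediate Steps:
N(b) = (1 + b)*(-35 + b) (N(b) = (b + 1)*(-35 + b) = (1 + b)*(-35 + b))
(-2075 + z(-23, -198))*(-42575 + N(-168)) = (-2075 - 23*(-198))*(-42575 + (-35 + (-168)² - 34*(-168))) = (-2075 + 4554)*(-42575 + (-35 + 28224 + 5712)) = 2479*(-42575 + 33901) = 2479*(-8674) = -21502846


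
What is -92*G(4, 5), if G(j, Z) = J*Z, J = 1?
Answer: -460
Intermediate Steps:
G(j, Z) = Z (G(j, Z) = 1*Z = Z)
-92*G(4, 5) = -92*5 = -460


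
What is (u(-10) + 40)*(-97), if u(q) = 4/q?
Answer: -19206/5 ≈ -3841.2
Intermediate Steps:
(u(-10) + 40)*(-97) = (4/(-10) + 40)*(-97) = (4*(-1/10) + 40)*(-97) = (-2/5 + 40)*(-97) = (198/5)*(-97) = -19206/5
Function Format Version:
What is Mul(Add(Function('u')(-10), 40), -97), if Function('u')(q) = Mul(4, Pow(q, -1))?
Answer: Rational(-19206, 5) ≈ -3841.2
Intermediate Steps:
Mul(Add(Function('u')(-10), 40), -97) = Mul(Add(Mul(4, Pow(-10, -1)), 40), -97) = Mul(Add(Mul(4, Rational(-1, 10)), 40), -97) = Mul(Add(Rational(-2, 5), 40), -97) = Mul(Rational(198, 5), -97) = Rational(-19206, 5)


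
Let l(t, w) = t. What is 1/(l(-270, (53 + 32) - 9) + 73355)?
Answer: 1/73085 ≈ 1.3683e-5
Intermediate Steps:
1/(l(-270, (53 + 32) - 9) + 73355) = 1/(-270 + 73355) = 1/73085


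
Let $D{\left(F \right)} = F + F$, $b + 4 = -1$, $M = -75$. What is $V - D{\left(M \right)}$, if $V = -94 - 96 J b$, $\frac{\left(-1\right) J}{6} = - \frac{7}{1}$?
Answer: $20216$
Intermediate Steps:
$J = 42$ ($J = - 6 \left(- \frac{7}{1}\right) = - 6 \left(\left(-7\right) 1\right) = \left(-6\right) \left(-7\right) = 42$)
$b = -5$ ($b = -4 - 1 = -5$)
$D{\left(F \right)} = 2 F$
$V = 20066$ ($V = -94 - 96 \cdot 42 \left(-5\right) = -94 - -20160 = -94 + 20160 = 20066$)
$V - D{\left(M \right)} = 20066 - 2 \left(-75\right) = 20066 - -150 = 20066 + 150 = 20216$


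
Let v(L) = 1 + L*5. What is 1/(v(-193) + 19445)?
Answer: 1/18481 ≈ 5.4110e-5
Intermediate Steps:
v(L) = 1 + 5*L
1/(v(-193) + 19445) = 1/((1 + 5*(-193)) + 19445) = 1/((1 - 965) + 19445) = 1/(-964 + 19445) = 1/18481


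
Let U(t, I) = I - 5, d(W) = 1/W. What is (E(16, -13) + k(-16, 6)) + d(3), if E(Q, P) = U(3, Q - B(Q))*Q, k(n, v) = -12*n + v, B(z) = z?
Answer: 355/3 ≈ 118.33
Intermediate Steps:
k(n, v) = v - 12*n
U(t, I) = -5 + I
E(Q, P) = -5*Q (E(Q, P) = (-5 + (Q - Q))*Q = (-5 + 0)*Q = -5*Q)
(E(16, -13) + k(-16, 6)) + d(3) = (-5*16 + (6 - 12*(-16))) + 1/3 = (-80 + (6 + 192)) + 1/3 = (-80 + 198) + 1/3 = 118 + 1/3 = 355/3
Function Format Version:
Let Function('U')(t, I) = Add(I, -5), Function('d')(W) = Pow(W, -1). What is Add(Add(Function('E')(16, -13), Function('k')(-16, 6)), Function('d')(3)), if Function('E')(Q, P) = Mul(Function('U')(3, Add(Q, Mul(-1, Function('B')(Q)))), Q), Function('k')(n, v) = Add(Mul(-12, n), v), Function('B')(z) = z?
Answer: Rational(355, 3) ≈ 118.33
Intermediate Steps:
Function('k')(n, v) = Add(v, Mul(-12, n))
Function('U')(t, I) = Add(-5, I)
Function('E')(Q, P) = Mul(-5, Q) (Function('E')(Q, P) = Mul(Add(-5, Add(Q, Mul(-1, Q))), Q) = Mul(Add(-5, 0), Q) = Mul(-5, Q))
Add(Add(Function('E')(16, -13), Function('k')(-16, 6)), Function('d')(3)) = Add(Add(Mul(-5, 16), Add(6, Mul(-12, -16))), Pow(3, -1)) = Add(Add(-80, Add(6, 192)), Rational(1, 3)) = Add(Add(-80, 198), Rational(1, 3)) = Add(118, Rational(1, 3)) = Rational(355, 3)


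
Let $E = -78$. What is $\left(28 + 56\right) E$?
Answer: $-6552$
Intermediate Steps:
$\left(28 + 56\right) E = \left(28 + 56\right) \left(-78\right) = 84 \left(-78\right) = -6552$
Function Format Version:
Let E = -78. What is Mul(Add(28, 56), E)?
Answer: -6552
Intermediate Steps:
Mul(Add(28, 56), E) = Mul(Add(28, 56), -78) = Mul(84, -78) = -6552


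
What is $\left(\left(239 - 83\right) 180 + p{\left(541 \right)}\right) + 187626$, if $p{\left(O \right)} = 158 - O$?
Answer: $215323$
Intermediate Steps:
$\left(\left(239 - 83\right) 180 + p{\left(541 \right)}\right) + 187626 = \left(\left(239 - 83\right) 180 + \left(158 - 541\right)\right) + 187626 = \left(156 \cdot 180 + \left(158 - 541\right)\right) + 187626 = \left(28080 - 383\right) + 187626 = 27697 + 187626 = 215323$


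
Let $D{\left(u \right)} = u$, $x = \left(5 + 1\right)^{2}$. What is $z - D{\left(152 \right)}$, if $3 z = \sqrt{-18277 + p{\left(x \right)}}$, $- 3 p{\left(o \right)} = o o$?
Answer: $-152 + \frac{i \sqrt{18709}}{3} \approx -152.0 + 45.594 i$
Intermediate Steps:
$x = 36$ ($x = 6^{2} = 36$)
$p{\left(o \right)} = - \frac{o^{2}}{3}$ ($p{\left(o \right)} = - \frac{o o}{3} = - \frac{o^{2}}{3}$)
$z = \frac{i \sqrt{18709}}{3}$ ($z = \frac{\sqrt{-18277 - \frac{36^{2}}{3}}}{3} = \frac{\sqrt{-18277 - 432}}{3} = \frac{\sqrt{-18709}}{3} = \frac{i \sqrt{18709}}{3} \approx 45.594 i$)
$z - D{\left(152 \right)} = \frac{i \sqrt{18709}}{3} - 152 = -152 + \frac{i \sqrt{18709}}{3}$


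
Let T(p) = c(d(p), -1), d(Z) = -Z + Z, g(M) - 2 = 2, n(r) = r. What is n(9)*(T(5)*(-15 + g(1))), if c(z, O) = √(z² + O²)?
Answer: -99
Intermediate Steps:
g(M) = 4 (g(M) = 2 + 2 = 4)
d(Z) = 0
c(z, O) = √(O² + z²)
T(p) = 1 (T(p) = √((-1)² + 0²) = √(1 + 0) = √1 = 1)
n(9)*(T(5)*(-15 + g(1))) = 9*(1*(-15 + 4)) = 9*(1*(-11)) = 9*(-11) = -99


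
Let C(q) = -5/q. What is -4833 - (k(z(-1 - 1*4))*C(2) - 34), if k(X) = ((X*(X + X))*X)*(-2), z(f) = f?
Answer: -3549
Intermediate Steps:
k(X) = -4*X³ (k(X) = ((X*(2*X))*X)*(-2) = ((2*X²)*X)*(-2) = (2*X³)*(-2) = -4*X³)
-4833 - (k(z(-1 - 1*4))*C(2) - 34) = -4833 - ((-4*(-1 - 1*4)³)*(-5/2) - 34) = -4833 - ((-4*(-1 - 4)³)*(-5*½) - 34) = -4833 - (-4*(-5)³*(-5/2) - 34) = -4833 - (-4*(-125)*(-5/2) - 34) = -4833 - (500*(-5/2) - 34) = -4833 - (-1250 - 34) = -4833 - 1*(-1284) = -4833 + 1284 = -3549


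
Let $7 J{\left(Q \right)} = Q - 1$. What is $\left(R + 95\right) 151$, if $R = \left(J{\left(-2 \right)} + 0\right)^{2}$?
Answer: $\frac{704264}{49} \approx 14373.0$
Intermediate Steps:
$J{\left(Q \right)} = - \frac{1}{7} + \frac{Q}{7}$ ($J{\left(Q \right)} = \frac{Q - 1}{7} = \frac{-1 + Q}{7} = - \frac{1}{7} + \frac{Q}{7}$)
$R = \frac{9}{49}$ ($R = \left(\left(- \frac{1}{7} + \frac{1}{7} \left(-2\right)\right) + 0\right)^{2} = \left(\left(- \frac{1}{7} - \frac{2}{7}\right) + 0\right)^{2} = \left(- \frac{3}{7} + 0\right)^{2} = \left(- \frac{3}{7}\right)^{2} = \frac{9}{49} \approx 0.18367$)
$\left(R + 95\right) 151 = \left(\frac{9}{49} + 95\right) 151 = \frac{4664}{49} \cdot 151 = \frac{704264}{49}$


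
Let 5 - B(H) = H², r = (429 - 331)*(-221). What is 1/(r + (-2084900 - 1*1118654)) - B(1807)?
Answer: 10531104131727/3225212 ≈ 3.2652e+6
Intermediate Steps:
r = -21658 (r = 98*(-221) = -21658)
B(H) = 5 - H²
1/(r + (-2084900 - 1*1118654)) - B(1807) = 1/(-21658 + (-2084900 - 1*1118654)) - (5 - 1*1807²) = 1/(-21658 + (-2084900 - 1118654)) - (5 - 1*3265249) = 1/(-21658 - 3203554) - (5 - 3265249) = 1/(-3225212) - 1*(-3265244) = -1/3225212 + 3265244 = 10531104131727/3225212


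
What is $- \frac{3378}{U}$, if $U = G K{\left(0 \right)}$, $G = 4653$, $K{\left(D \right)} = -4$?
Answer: $\frac{563}{3102} \approx 0.1815$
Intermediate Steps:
$U = -18612$ ($U = 4653 \left(-4\right) = -18612$)
$- \frac{3378}{U} = - \frac{3378}{-18612} = \left(-3378\right) \left(- \frac{1}{18612}\right) = \frac{563}{3102}$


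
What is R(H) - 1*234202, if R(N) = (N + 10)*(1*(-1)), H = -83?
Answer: -234129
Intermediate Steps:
R(N) = -10 - N (R(N) = (10 + N)*(-1) = -10 - N)
R(H) - 1*234202 = (-10 - 1*(-83)) - 1*234202 = (-10 + 83) - 234202 = 73 - 234202 = -234129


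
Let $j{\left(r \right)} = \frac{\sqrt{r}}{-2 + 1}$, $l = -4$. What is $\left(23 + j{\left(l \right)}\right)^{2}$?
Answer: $525 - 92 i \approx 525.0 - 92.0 i$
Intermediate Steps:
$j{\left(r \right)} = - \sqrt{r}$ ($j{\left(r \right)} = \frac{\sqrt{r}}{-1} = - \sqrt{r}$)
$\left(23 + j{\left(l \right)}\right)^{2} = \left(23 - \sqrt{-4}\right)^{2} = \left(23 - 2 i\right)^{2}$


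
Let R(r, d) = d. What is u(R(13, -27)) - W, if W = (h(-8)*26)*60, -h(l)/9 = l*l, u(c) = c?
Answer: 898533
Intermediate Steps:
h(l) = -9*l² (h(l) = -9*l*l = -9*l²)
W = -898560 (W = (-9*(-8)²*26)*60 = (-9*64*26)*60 = -576*26*60 = -14976*60 = -898560)
u(R(13, -27)) - W = -27 - 1*(-898560) = -27 + 898560 = 898533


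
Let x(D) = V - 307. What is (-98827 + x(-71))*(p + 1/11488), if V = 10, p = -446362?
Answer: 127072176717555/2872 ≈ 4.4245e+10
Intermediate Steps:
x(D) = -297 (x(D) = 10 - 307 = -297)
(-98827 + x(-71))*(p + 1/11488) = (-98827 - 297)*(-446362 + 1/11488) = -99124*(-446362 + 1/11488) = -99124*(-5127806655/11488) = 127072176717555/2872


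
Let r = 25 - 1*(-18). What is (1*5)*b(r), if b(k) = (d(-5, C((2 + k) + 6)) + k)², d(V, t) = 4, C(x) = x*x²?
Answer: 11045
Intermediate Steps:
r = 43 (r = 25 + 18 = 43)
C(x) = x³
b(k) = (4 + k)²
(1*5)*b(r) = (1*5)*(4 + 43)² = 5*47² = 5*2209 = 11045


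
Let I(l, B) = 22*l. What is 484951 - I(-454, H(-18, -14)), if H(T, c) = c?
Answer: 494939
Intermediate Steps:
484951 - I(-454, H(-18, -14)) = 484951 - 22*(-454) = 484951 - 1*(-9988) = 484951 + 9988 = 494939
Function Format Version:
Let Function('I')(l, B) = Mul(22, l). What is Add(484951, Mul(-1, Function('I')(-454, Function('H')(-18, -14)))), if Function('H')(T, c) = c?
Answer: 494939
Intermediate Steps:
Add(484951, Mul(-1, Function('I')(-454, Function('H')(-18, -14)))) = Add(484951, Mul(-1, Mul(22, -454))) = Add(484951, Mul(-1, -9988)) = Add(484951, 9988) = 494939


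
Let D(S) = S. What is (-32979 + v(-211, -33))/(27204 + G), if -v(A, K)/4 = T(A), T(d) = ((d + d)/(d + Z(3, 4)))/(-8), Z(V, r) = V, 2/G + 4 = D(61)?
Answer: -390986997/322531040 ≈ -1.2122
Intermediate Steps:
G = 2/57 (G = 2/(-4 + 61) = 2/57 ≈ 0.035088)
T(d) = -d/(4*(3 + d)) (T(d) = ((d + d)/(d + 3))/(-8) = ((2*d)/(3 + d))*(-⅛) = (2*d/(3 + d))*(-⅛) = -d/(4*(3 + d)))
v(A, K) = 4*A/(12 + 4*A) (v(A, K) = -(-4)*A/(12 + 4*A) = 4*A/(12 + 4*A))
(-32979 + v(-211, -33))/(27204 + G) = (-32979 - 211/(3 - 211))/(27204 + 2/57) = (-32979 - 211/(-208))/(1550630/57) = (-32979 - 211*(-1/208))*(57/1550630) = (-32979 + 211/208)*(57/1550630) = -6859421/208*57/1550630 = -390986997/322531040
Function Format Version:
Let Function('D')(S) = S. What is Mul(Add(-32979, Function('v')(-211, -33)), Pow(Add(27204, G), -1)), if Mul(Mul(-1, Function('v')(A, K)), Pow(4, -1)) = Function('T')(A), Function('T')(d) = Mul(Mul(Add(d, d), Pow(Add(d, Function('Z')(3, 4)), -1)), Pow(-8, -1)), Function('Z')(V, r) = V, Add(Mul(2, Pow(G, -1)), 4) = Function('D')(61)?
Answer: Rational(-390986997, 322531040) ≈ -1.2122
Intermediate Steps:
G = Rational(2, 57) (G = Mul(2, Pow(Add(-4, 61), -1)) = Mul(2, Pow(57, -1)) = Mul(2, Rational(1, 57)) = Rational(2, 57) ≈ 0.035088)
Function('T')(d) = Mul(Rational(-1, 4), d, Pow(Add(3, d), -1)) (Function('T')(d) = Mul(Mul(Add(d, d), Pow(Add(d, 3), -1)), Pow(-8, -1)) = Mul(Mul(Mul(2, d), Pow(Add(3, d), -1)), Rational(-1, 8)) = Mul(Mul(2, d, Pow(Add(3, d), -1)), Rational(-1, 8)) = Mul(Rational(-1, 4), d, Pow(Add(3, d), -1)))
Function('v')(A, K) = Mul(4, A, Pow(Add(12, Mul(4, A)), -1)) (Function('v')(A, K) = Mul(-4, Mul(-1, A, Pow(Add(12, Mul(4, A)), -1))) = Mul(4, A, Pow(Add(12, Mul(4, A)), -1)))
Mul(Add(-32979, Function('v')(-211, -33)), Pow(Add(27204, G), -1)) = Mul(Add(-32979, Mul(-211, Pow(Add(3, -211), -1))), Pow(Add(27204, Rational(2, 57)), -1)) = Mul(Add(-32979, Mul(-211, Pow(-208, -1))), Pow(Rational(1550630, 57), -1)) = Mul(Add(-32979, Mul(-211, Rational(-1, 208))), Rational(57, 1550630)) = Mul(Add(-32979, Rational(211, 208)), Rational(57, 1550630)) = Mul(Rational(-6859421, 208), Rational(57, 1550630)) = Rational(-390986997, 322531040)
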